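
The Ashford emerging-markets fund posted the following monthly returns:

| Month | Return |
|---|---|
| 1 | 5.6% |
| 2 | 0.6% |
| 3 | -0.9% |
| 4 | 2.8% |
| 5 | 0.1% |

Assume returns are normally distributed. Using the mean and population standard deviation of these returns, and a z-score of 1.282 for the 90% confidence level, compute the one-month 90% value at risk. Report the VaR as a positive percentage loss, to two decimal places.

Mean return r̄ = 8.20 / 5 = 1.6400%
Σ(r − r̄)² = (5.6 − 1.6400)² + (0.6 − 1.6400)² + … = 26.9320
population σ = √(26.9320 / 5) = √5.3864 = 2.3209%
VaR = −(r̄ − z·σ) = −(1.6400 − 1.282 × 2.3209) = −(-1.3354) = 1.3354%

1.34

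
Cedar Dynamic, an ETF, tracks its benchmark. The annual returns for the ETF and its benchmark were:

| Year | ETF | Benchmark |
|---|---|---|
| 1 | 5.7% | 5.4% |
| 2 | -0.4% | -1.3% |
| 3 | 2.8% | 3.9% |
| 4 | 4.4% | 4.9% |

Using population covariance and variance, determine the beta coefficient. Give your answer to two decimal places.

r̄p = 3.1250%,  r̄m = 3.2250%
Cov = Σ(rp − r̄p)(rm − r̄m) / 4 = 5.8669
Var(rm) = Σ(rm − r̄m)² / 4 = 7.1169
β = Cov / Var = 5.8669 / 7.1169 = 0.8244

0.82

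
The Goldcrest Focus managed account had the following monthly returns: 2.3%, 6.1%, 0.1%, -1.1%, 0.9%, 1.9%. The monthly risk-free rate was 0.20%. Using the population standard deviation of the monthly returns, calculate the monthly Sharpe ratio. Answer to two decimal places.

Mean return r̄ = 10.20 / 6 = 1.7000%
Σ(r − r̄)² = (2.3 − 1.7000)² + (6.1 − 1.7000)² + (0.1 − 1.7000)² + … = 30.8000
σ = √[30.8000 / 6] = 2.2657%
Sharpe = (r̄ − rf) / σ = (1.7000 − 0.2) / 2.2657 = 1.5000 / 2.2657 = 0.6620

0.66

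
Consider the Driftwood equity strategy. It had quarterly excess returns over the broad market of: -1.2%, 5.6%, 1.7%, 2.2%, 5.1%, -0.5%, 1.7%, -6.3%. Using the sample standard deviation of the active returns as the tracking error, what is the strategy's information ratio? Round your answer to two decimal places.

r̄ = (-1.2 + 5.6 + 1.7 + 2.2 + 5.1 − 0.5 + 1.7 − 6.3) / 8 = 1.0375%
Σ(r − r̄)² = (-1.2 − 1.0375)² + (5.6 − 1.0375)² + (1.7 − 1.0375)² + … = 100.7588
sample σ = √(100.7588 / 7) = √14.3941 = 3.7940%
IR = r̄ / tracking error = 1.0375 / 3.7940 = 0.2735

0.27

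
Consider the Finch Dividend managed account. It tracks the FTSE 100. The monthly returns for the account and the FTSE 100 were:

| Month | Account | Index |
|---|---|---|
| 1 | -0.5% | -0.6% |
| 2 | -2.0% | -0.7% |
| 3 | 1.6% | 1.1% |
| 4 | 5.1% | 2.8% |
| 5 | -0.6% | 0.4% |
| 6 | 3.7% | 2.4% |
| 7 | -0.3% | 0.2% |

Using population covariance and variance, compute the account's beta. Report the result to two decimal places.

r̄p = 1.0000%,  r̄m = 0.8000%
Cov = Σ(rp − r̄p)(rm − r̄m) / 7 = 2.9600
Var(rm) = Σ(rm − r̄m)² / 7 = 1.6257
β = Cov / Var = 2.9600 / 1.6257 = 1.8208

1.82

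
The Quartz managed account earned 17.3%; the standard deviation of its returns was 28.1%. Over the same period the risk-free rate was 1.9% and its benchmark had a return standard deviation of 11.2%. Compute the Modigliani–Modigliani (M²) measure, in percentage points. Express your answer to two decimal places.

Sharpe = (Rp − Rf) / σp = (17.3% − 1.9%) / 28.1% = 0.5480
M² = Rf + Sharpe × σm = 1.9% + 0.5480 × 11.2% = 8.0376%

8.04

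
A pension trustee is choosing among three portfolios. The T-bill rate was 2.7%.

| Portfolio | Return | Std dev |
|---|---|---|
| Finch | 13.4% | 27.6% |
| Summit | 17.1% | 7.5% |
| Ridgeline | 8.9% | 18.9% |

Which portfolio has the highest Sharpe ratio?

Finch: Sharpe ratio = (13.4% − 2.7%) / 27.6% = 0.388
Summit: Sharpe ratio = (17.1% − 2.7%) / 7.5% = 1.920
Ridgeline: Sharpe ratio = (8.9% − 2.7%) / 18.9% = 0.328
Highest: Summit (1.920).

Summit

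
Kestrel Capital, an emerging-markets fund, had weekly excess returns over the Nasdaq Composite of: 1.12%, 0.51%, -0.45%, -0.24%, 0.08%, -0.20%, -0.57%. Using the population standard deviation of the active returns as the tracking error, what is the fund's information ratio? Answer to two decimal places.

Mean return μ = 0.250 / 7 = 0.0357%
Σ(r − μ)² = 2.1370; population σ = √(2.1370/7) = 0.5525%
IR = μ / tracking error = 0.0357 / 0.5525 = 0.0646

0.06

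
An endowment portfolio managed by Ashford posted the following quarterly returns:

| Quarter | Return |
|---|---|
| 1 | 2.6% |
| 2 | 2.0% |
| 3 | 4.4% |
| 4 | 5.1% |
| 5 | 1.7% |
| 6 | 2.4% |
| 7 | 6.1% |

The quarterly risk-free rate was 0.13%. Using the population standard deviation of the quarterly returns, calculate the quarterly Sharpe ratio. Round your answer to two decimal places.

μ = (2.6 + 2 + 4.4 + 5.1 + 1.7 + 2.4 + 6.1) / 7 = 3.4714%
Population σ = √[Σ(r − μ)² / 7] = √[17.6343 / 7] = √2.5192 = 1.5872%
Sharpe = (μ − rf) / σ = (3.4714 − 0.13) / 1.5872 = 3.3414 / 1.5872 = 2.1052

2.11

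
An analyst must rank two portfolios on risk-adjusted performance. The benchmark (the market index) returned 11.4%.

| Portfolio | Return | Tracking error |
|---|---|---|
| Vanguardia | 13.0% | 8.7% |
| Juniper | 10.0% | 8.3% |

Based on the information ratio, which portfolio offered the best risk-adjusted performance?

Vanguardia

Vanguardia: IR = (13.0% − 11.4%) / 8.7% = 0.184
Juniper: IR = (10.0% − 11.4%) / 8.3% = -0.169
Highest: Vanguardia (0.184).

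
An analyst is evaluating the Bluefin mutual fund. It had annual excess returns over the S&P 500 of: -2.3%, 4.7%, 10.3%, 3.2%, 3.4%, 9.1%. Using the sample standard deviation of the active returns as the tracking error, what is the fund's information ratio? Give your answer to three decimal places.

Mean return μ = 28.40 / 6 = 4.7333%
Σ(r − μ)² = 103.6533; sample σ = √(103.6533/5) = 4.5531%
IR = μ / tracking error = 4.7333 / 4.5531 = 1.0396

1.040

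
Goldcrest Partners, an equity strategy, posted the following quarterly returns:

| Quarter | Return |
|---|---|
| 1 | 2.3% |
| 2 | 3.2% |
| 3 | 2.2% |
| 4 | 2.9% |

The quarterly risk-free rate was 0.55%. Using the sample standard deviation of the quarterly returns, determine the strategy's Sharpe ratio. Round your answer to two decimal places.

4.38

r̄ = (2.3 + 3.2 + 2.2 + 2.9) / 4 = 2.6500%
Σ(r − r̄)² = 0.6900; sample σ = √(0.6900/3) = 0.4796%
Sharpe = (r̄ − rf) / σ = (2.6500 − 0.55) / 0.4796 = 2.1000 / 0.4796 = 4.3786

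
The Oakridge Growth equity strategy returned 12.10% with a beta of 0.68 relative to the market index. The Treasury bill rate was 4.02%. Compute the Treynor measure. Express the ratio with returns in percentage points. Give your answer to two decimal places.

11.88

Treynor = (Rp − Rf) / β = (12.10% − 4.02%) / 0.68 = 8.08 / 0.68 = 11.8824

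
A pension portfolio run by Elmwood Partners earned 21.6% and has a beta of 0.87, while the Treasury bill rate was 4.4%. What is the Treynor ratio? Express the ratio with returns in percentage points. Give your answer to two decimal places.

Treynor = (Rp − Rf) / β = (21.6% − 4.4%) / 0.87 = 17.20 / 0.87 = 19.7701

19.77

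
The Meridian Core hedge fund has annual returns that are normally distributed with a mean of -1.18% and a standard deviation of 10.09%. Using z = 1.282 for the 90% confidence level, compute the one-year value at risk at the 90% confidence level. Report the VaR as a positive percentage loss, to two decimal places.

VaR (as % loss) = −(μ − z·σ) = −(-1.18% − 1.282 × 10.09%) = −(-14.11538%) = 14.11538%

14.12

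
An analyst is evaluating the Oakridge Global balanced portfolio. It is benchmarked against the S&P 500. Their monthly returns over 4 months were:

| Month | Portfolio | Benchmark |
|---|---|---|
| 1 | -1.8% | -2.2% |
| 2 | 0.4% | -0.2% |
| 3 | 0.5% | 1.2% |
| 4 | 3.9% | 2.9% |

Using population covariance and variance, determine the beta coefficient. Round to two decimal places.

1.04

r̄p = 0.7500%,  r̄m = 0.4250%
Cov = Σ(rp − r̄p)(rm − r̄m) / 4 = 3.6288
Var(rm) = Σ(rm − r̄m)² / 4 = 3.5019
β = Cov / Var = 3.6288 / 3.5019 = 1.0362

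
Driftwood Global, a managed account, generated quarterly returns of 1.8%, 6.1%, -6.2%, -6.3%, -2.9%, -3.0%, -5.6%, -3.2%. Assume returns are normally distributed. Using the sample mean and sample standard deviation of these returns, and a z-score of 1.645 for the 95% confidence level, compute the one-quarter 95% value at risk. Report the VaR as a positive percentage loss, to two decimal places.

9.53

μ = (1.8 + 6.1 − 6.2 − 6.3 − 2.9 − 3 − 5.6 − 3.2) / 8 = -2.4125%
Σ(r − μ)² = 131.0288; sample σ = √(131.0288/7) = 4.3265%
VaR = −(μ − z·σ) = −(-2.4125 − 1.645 × 4.3265) = −(-9.5296) = 9.5296%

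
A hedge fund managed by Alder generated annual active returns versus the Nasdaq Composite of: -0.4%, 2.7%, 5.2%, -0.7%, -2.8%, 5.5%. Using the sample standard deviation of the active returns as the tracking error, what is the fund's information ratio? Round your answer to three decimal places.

μ = (-0.4 + 2.7 + 5.2 − 0.7 − 2.8 + 5.5) / 6 = 1.5833%
Σ(r − μ)² = (-0.4 − 1.5833)² + (2.7 − 1.5833)² + (5.2 − 1.5833)² + … = 58.0283
σ = √[58.0283 / 5] = 3.4067%
IR = μ / tracking error = 1.5833 / 3.4067 = 0.4648

0.465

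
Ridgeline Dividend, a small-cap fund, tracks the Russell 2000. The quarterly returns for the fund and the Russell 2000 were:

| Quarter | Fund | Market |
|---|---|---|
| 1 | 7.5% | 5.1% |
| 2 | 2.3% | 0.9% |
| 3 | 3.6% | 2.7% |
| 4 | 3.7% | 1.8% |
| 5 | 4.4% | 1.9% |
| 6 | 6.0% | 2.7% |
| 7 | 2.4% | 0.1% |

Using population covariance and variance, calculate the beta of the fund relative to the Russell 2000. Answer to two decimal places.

r̄p = 4.2714%,  r̄m = 2.1714%
Cov = Σ(rp − r̄p)(rm − r̄m) / 7 = 2.3678
Var(rm) = Σ(rm − r̄m)² / 7 = 2.1792
β = Cov / Var = 2.3678 / 2.1792 = 1.0865

1.09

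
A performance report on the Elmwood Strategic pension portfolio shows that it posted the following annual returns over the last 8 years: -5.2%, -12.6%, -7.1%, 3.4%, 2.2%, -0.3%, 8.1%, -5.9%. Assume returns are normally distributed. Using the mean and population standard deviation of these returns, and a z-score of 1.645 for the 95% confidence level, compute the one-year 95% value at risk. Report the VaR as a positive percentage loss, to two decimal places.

r̄ = (-5.2 − 12.6 − 7.1 + 3.4 + 2.2 − 0.3 + 8.1 − 5.9) / 8 = -2.1750%
Σ(r − r̄)² = (-5.2 − (-2.1750))² + (-12.6 − (-2.1750))² + … = 315.2750
population σ = √(315.2750 / 8) = √39.4094 = 6.2777%
VaR = −(r̄ − z·σ) = −(-2.1750 − 1.645 × 6.2777) = −(-12.5018) = 12.5018%

12.50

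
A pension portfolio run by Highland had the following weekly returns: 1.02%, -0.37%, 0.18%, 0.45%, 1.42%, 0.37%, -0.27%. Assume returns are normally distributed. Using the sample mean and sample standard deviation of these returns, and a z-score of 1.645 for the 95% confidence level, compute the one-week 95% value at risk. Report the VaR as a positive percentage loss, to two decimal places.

μ = (1.02 − 0.37 + 0.18 + 0.45 + 1.42 + 0.37 − 0.27) / 7 = 0.4000%
Sample σ = √[Σ(r − μ)² / 6] = √[2.5184 / 6] = √0.4197 = 0.6478%
VaR = −(μ − z·σ) = −(0.4000 − 1.645 × 0.6478) = −(-0.6656) = 0.6656%

0.67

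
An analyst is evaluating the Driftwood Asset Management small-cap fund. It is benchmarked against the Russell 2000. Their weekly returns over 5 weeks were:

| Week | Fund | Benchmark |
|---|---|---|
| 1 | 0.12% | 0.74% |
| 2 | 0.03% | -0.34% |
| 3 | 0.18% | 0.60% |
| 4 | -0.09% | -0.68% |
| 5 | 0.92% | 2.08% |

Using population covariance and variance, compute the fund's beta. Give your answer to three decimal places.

0.344

r̄p = 0.2320%,  r̄m = 0.4800%
Cov = Σ(rp − r̄p)(rm − r̄m) / 5 = 0.3209
Var(rm) = Σ(rm − r̄m)² / 5 = 0.9320
β = Cov / Var = 0.3209 / 0.9320 = 0.3443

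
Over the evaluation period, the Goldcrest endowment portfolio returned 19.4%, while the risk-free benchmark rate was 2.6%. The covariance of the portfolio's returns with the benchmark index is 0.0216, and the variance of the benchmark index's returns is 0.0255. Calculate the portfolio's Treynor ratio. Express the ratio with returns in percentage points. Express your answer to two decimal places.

19.83

β = Cov / Var = 0.0216 / 0.0255 = 0.8471
Treynor = (Rp − Rf) / β = (19.4% − 2.6%) / 0.8471 = 16.80 / 0.8471 = 19.8324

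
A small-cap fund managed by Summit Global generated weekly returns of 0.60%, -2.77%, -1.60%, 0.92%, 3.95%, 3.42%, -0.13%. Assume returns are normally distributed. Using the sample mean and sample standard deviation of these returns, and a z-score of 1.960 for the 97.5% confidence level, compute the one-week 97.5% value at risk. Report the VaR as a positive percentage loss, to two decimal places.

4.17

Mean return r̄ = 4.390 / 7 = 0.6271%
Sample σ = √[Σ(r − r̄)² / 6] = √[36.0019 / 6] = √6.0003 = 2.4496%
VaR = −(r̄ − z·σ) = −(0.6271 − 1.960 × 2.4496) = −(-4.1741) = 4.1741%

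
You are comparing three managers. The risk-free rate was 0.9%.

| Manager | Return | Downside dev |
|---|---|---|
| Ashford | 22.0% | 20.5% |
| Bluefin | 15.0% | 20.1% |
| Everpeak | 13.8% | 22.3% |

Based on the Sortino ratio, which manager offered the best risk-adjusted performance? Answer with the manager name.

Ashford

Ashford: Sortino ratio = (22.0% − 0.9%) / 20.5% = 1.029
Bluefin: Sortino ratio = (15.0% − 0.9%) / 20.1% = 0.701
Everpeak: Sortino ratio = (13.8% − 0.9%) / 22.3% = 0.578
Highest: Ashford (1.029).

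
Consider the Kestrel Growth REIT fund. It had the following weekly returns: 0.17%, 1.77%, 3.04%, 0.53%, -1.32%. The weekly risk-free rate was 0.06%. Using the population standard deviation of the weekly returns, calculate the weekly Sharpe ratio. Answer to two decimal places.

Mean return r̄ = 4.190 / 5 = 0.8380%
Σ(r − r̄)² = (0.17 − 0.8380)² + (1.77 − 0.8380)² + (3.04 − 0.8380)² + … = 10.9155
σ = √[10.9155 / 5] = 1.4775%
Sharpe = (r̄ − rf) / σ = (0.8380 − 0.06) / 1.4775 = 0.7780 / 1.4775 = 0.5266

0.53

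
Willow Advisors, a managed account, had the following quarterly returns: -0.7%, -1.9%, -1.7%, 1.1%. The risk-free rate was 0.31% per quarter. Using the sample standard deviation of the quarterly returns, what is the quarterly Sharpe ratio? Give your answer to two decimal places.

μ = (-0.7 − 1.9 − 1.7 + 1.1) / 4 = -0.8000%
Σ(r − μ)² = 5.6400; sample σ = √(5.6400/3) = 1.3711%
Sharpe = (μ − rf) / σ = (-0.8000 − 0.31) / 1.3711 = -1.1100 / 1.3711 = -0.8096

-0.81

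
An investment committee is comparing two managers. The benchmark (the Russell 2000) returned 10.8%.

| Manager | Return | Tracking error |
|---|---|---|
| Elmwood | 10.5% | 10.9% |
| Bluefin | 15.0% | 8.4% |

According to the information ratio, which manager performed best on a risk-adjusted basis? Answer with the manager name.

Elmwood: IR = (10.5% − 10.8%) / 10.9% = -0.028
Bluefin: IR = (15.0% − 10.8%) / 8.4% = 0.500
Highest: Bluefin (0.500).

Bluefin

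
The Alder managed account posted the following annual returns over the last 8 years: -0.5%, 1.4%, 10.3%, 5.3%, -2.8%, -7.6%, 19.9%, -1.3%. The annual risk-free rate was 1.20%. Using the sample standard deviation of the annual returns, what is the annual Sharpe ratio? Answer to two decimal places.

μ = (-0.5 + 1.4 + 10.3 + 5.3 − 2.8 − 7.6 + 19.9 − 1.3) / 8 = 24.70 / 8 = 3.0875%
Σ(r − μ)² = (-0.5 − 3.0875)² + (1.4 − 3.0875)² + … = 523.4288
σ = √[523.4288 / 7] = 8.6473%
Sharpe = (μ − rf) / σ = (3.0875 − 1.2) / 8.6473 = 1.8875 / 8.6473 = 0.2183

0.22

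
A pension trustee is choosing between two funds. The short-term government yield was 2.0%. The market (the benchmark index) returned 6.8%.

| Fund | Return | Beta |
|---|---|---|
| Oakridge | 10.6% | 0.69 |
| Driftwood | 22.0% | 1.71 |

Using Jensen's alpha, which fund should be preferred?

Driftwood

Oakridge: α = 10.6% − [2.0% + 0.69 × (6.8% − 2.0%)] = 5.288
Driftwood: α = 22.0% − [2.0% + 1.71 × (6.8% − 2.0%)] = 11.792
Highest: Driftwood (11.792).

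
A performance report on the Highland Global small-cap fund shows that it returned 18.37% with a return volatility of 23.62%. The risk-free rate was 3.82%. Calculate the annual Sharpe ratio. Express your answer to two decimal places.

Sharpe = (Rp − Rf) / σp = (18.37% − 3.82%) / 23.62% = 14.55% / 23.62% = 0.6160

0.62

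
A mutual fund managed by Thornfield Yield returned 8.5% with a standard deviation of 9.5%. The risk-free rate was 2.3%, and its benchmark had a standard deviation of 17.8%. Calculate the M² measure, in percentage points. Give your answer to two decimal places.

13.92

Sharpe = (Rp − Rf) / σp = (8.5% − 2.3%) / 9.5% = 0.6526
M² = Rf + Sharpe × σm = 2.3% + 0.6526 × 17.8% = 13.9163%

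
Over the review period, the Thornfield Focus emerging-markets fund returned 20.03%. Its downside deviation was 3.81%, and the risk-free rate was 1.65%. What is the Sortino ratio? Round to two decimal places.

Sortino = (Rp − Rf) / σd = (20.03% − 1.65%) / 3.81% = 18.38% / 3.81% = 4.8241

4.82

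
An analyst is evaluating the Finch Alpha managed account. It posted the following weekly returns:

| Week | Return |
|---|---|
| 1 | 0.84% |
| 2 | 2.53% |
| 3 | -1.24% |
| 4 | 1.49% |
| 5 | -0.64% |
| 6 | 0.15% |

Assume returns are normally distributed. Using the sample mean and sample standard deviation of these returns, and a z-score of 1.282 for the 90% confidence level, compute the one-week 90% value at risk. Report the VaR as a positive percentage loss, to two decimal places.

r̄ = (0.84 + 2.53 − 1.24 + 1.49 − 0.64 + 0.15) / 6 = 3.130 / 6 = 0.5217%
Σ(r − r̄)² = (0.84 − 0.5217)² + (2.53 − 0.5217)² + … = 9.6635
σ = √[9.6635 / 5] = 1.3902%
VaR = −(r̄ − z·σ) = −(0.5217 − 1.282 × 1.3902) = −(-1.2605) = 1.2605%

1.26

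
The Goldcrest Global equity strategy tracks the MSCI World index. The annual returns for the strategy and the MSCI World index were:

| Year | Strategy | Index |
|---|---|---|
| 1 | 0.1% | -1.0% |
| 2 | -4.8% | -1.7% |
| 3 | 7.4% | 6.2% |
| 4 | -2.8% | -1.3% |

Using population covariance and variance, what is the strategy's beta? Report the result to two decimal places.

1.35

r̄p = -0.0250%,  r̄m = 0.5500%
Cov = Σ(rp − r̄p)(rm − r̄m) / 4 = 14.4088
Var(rm) = Σ(rm − r̄m)² / 4 = 10.7025
β = Cov / Var = 14.4088 / 10.7025 = 1.3463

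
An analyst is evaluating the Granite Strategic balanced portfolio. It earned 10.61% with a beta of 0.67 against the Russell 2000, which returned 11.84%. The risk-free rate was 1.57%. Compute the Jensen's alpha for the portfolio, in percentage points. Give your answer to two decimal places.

CAPM expected return = Rf + β(Rm − Rf) = 1.57% + 0.67 × (11.84% − 1.57%) = 1.57 + 0.67 × 10.27 = 8.4509%
Jensen's α = Rp − E[R] = 10.61% − 8.4509% = 2.1591

2.16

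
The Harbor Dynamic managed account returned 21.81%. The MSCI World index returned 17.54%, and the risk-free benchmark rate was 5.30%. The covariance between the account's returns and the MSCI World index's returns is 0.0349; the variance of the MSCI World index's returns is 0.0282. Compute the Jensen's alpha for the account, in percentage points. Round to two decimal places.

1.36

β = Cov / Var = 0.0349 / 0.0282 = 1.2376
E[R] = Rf + β(Rm − Rf) = 5.30% + 1.2376 × (17.54% − 5.30%) = 20.4482%
α = Rp − E[R] = 21.81% − 20.4482% = 1.3618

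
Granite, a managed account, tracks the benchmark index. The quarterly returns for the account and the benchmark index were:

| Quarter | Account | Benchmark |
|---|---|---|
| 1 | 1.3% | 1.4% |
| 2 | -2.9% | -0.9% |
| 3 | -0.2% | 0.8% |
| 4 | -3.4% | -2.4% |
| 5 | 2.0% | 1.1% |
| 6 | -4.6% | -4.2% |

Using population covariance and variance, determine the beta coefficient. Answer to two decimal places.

1.14

r̄p = -1.3000%,  r̄m = -0.7000%
Cov = Σ(rp − r̄p)(rm − r̄m) / 6 = 4.7483
Var(rm) = Σ(rm − r̄m)² / 6 = 4.1800
β = Cov / Var = 4.7483 / 4.1800 = 1.1360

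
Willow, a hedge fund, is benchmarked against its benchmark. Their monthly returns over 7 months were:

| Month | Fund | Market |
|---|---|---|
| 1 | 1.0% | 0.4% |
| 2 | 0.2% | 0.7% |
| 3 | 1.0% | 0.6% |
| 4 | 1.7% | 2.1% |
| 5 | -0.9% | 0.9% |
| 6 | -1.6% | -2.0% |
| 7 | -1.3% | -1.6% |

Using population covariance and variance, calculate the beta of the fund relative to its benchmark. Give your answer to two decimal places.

r̄p = 0.0143%,  r̄m = 0.1571%
Cov = Σ(rp − r̄p)(rm − r̄m) / 7 = 1.3092
Var(rm) = Σ(rm − r̄m)² / 7 = 1.8024
β = Cov / Var = 1.3092 / 1.8024 = 0.7264

0.73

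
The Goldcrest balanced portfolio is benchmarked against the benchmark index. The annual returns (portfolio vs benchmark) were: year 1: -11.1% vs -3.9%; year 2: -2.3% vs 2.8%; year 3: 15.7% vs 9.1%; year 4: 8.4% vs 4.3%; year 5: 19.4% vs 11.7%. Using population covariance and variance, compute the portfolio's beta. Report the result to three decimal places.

r̄p = 6.0200%,  r̄m = 4.8000%
Cov = Σ(rp − r̄p)(rm − r̄m) / 5 = 59.6680
Var(rm) = Σ(rm − r̄m)² / 5 = 29.2080
β = Cov / Var = 59.6680 / 29.2080 = 2.0429

2.043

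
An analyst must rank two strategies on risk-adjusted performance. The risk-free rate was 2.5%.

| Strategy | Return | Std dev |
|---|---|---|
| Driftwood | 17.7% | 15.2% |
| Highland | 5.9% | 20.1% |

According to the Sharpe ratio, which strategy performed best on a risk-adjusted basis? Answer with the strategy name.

Driftwood

Driftwood: Sharpe ratio = (17.7% − 2.5%) / 15.2% = 1.000
Highland: Sharpe ratio = (5.9% − 2.5%) / 20.1% = 0.169
Highest: Driftwood (1.000).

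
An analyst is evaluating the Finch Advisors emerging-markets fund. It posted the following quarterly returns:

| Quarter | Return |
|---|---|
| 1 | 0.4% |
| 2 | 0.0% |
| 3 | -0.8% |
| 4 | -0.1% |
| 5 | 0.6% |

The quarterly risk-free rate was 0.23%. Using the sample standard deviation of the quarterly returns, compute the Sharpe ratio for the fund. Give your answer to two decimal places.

-0.39

Mean return r̄ = 0.10 / 5 = 0.0200%
Sample std dev = √[1.1680 / 4] = 0.5404%
Sharpe = (r̄ − rf) / σ = (0.0200 − 0.23) / 0.5404 = -0.2100 / 0.5404 = -0.3886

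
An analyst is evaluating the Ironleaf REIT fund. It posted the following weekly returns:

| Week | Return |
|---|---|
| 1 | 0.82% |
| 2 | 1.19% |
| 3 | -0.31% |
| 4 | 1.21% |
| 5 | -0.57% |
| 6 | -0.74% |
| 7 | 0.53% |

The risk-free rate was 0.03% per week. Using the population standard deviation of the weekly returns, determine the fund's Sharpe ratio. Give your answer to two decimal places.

Mean return r̄ = 2.130 / 7 = 0.3043%
Population std dev = √[4.1540 / 7] = 0.7703%
Sharpe = (r̄ − rf) / σ = (0.3043 − 0.03) / 0.7703 = 0.2743 / 0.7703 = 0.3561

0.36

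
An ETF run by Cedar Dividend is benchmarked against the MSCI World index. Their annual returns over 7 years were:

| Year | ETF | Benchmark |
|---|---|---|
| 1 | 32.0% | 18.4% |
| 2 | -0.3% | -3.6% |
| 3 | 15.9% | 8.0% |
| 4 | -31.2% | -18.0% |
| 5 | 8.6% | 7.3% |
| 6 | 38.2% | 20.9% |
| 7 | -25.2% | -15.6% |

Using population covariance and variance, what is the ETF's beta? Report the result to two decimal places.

r̄p = 5.4286%,  r̄m = 2.4857%
Cov = Σ(rp − r̄p)(rm − r̄m) / 7 = 348.3576
Var(rm) = Σ(rm − r̄m)² / 7 = 204.2469
β = Cov / Var = 348.3576 / 204.2469 = 1.7056

1.71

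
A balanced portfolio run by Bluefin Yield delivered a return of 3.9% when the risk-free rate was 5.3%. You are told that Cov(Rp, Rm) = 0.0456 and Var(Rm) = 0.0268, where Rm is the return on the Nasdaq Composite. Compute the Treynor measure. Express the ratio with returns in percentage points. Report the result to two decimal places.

-0.82

β = Cov / Var = 0.0456 / 0.0268 = 1.7015
Treynor = (Rp − Rf) / β = (3.9% − 5.3%) / 1.7015 = -1.40 / 1.7015 = -0.8228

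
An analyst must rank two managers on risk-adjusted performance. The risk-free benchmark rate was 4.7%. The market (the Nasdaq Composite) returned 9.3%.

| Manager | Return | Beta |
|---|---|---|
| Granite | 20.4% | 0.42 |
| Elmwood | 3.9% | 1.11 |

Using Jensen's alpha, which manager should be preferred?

Granite

Granite: α = 20.4% − [4.7% + 0.42 × (9.3% − 4.7%)] = 13.768
Elmwood: α = 3.9% − [4.7% + 1.11 × (9.3% − 4.7%)] = -5.906
Highest: Granite (13.768).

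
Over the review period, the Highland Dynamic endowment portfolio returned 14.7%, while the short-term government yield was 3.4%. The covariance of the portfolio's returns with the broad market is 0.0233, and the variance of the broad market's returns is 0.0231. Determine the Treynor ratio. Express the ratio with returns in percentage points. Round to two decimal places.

11.20

β = Cov / Var = 0.0233 / 0.0231 = 1.0087
Treynor = (Rp − Rf) / β = (14.7% − 3.4%) / 1.0087 = 11.30 / 1.0087 = 11.2025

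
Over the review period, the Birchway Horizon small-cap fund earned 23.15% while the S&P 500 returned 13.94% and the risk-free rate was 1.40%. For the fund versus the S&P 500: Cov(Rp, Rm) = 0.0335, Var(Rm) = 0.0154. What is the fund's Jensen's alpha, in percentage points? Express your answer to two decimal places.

-5.53

β = Cov / Var = 0.0335 / 0.0154 = 2.1753
E[R] = Rf + β(Rm − Rf) = 1.40% + 2.1753 × (13.94% − 1.40%) = 28.6783%
α = Rp − E[R] = 23.15% − 28.6783% = -5.5283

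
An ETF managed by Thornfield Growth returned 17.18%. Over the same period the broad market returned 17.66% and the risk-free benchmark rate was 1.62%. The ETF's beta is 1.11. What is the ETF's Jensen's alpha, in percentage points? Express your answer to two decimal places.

CAPM expected return = Rf + β(Rm − Rf) = 1.62% + 1.11 × (17.66% − 1.62%) = 1.62 + 1.11 × 16.04 = 19.4244%
Jensen's α = Rp − E[R] = 17.18% − 19.4244% = -2.2444

-2.24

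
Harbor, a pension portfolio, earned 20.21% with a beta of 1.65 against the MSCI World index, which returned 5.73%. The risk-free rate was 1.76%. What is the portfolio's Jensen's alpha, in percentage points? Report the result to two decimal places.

CAPM expected return = Rf + β(Rm − Rf) = 1.76% + 1.65 × (5.73% − 1.76%) = 1.76 + 1.65 × 3.97 = 8.3105%
Jensen's α = Rp − E[R] = 20.21% − 8.3105% = 11.8995

11.90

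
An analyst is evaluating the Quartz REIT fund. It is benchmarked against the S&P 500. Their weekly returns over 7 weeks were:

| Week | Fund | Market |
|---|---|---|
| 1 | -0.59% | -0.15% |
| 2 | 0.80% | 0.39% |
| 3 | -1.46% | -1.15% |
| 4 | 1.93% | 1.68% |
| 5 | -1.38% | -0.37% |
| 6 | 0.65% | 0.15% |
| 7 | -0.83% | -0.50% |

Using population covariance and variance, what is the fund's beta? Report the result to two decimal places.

r̄p = -0.1257%,  r̄m = 0.0071%
Cov = Σ(rp − r̄p)(rm − r̄m) / 7 = 0.9073
Var(rm) = Σ(rm − r̄m)² / 7 = 0.6755
β = Cov / Var = 0.9073 / 0.6755 = 1.3432

1.34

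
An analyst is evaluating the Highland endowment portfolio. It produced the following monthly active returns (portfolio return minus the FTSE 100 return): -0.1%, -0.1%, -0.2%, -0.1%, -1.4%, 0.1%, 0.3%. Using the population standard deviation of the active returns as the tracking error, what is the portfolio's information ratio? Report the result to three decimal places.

μ = (-0.1 − 0.1 − 0.2 − 0.1 − 1.4 + 0.1 + 0.3) / 7 = -1.50 / 7 = -0.2143%
Σ(r − μ)² = (-0.1 − (-0.2143))² + (-0.1 − (-0.2143))² + (-0.2 − (-0.2143))² + … = 1.8086
population σ = √(1.8086 / 7) = √0.2584 = 0.5083%
IR = μ / tracking error = -0.2143 / 0.5083 = -0.4216

-0.422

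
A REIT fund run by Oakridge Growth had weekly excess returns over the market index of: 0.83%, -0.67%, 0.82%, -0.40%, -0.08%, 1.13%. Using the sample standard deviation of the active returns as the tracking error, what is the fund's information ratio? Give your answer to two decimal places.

r̄ = (0.83 − 0.67 + 0.82 − 0.4 − 0.08 + 1.13) / 6 = 1.630 / 6 = 0.2717%
Σ(r − r̄)² = (0.83 − 0.2717)² + (-0.67 − 0.2717)² + (0.82 − 0.2717)² + … = 2.8107
sample σ = √(2.8107 / 5) = √0.5621 = 0.7497%
IR = r̄ / tracking error = 0.2717 / 0.7497 = 0.3624

0.36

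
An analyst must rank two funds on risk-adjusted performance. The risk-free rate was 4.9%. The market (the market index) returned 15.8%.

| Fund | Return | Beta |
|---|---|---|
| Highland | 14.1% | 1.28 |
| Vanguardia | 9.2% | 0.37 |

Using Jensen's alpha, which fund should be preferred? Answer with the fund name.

Vanguardia

Highland: α = 14.1% − [4.9% + 1.28 × (15.8% − 4.9%)] = -4.752
Vanguardia: α = 9.2% − [4.9% + 0.37 × (15.8% − 4.9%)] = 0.267
Highest: Vanguardia (0.267).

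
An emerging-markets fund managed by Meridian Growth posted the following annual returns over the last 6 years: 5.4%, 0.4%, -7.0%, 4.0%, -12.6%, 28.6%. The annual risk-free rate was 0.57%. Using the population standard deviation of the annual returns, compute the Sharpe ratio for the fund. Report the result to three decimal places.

0.197

r̄ = (5.4 + 0.4 − 7 + 4 − 12.6 + 28.6) / 6 = 18.80 / 6 = 3.1333%
Population σ = √[Σ(r − r̄)² / 6] = √[1012.1333 / 6] = √168.6889 = 12.9880%
Sharpe = (r̄ − rf) / σ = (3.1333 − 0.57) / 12.9880 = 2.5633 / 12.9880 = 0.1974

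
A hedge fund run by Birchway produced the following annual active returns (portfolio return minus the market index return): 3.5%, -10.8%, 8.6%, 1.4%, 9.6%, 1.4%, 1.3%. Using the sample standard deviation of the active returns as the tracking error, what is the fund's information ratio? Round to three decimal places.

Mean return r̄ = 15.00 / 7 = 2.1429%
Σ(r − r̄)² = (3.5 − 2.1429)² + (-10.8 − 2.1429)² + (8.6 − 2.1429)² + … = 268.4771
sample σ = √(268.4771 / 6) = √44.7462 = 6.6893%
IR = r̄ / tracking error = 2.1429 / 6.6893 = 0.3203

0.320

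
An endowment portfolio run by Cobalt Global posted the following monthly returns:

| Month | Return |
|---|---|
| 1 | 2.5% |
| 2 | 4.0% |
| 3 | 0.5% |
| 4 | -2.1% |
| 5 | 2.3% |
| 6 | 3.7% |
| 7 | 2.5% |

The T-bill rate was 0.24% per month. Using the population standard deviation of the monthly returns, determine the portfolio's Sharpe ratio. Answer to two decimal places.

0.86

μ = (2.5 + 4 + 0.5 − 2.1 + 2.3 + 3.7 + 2.5) / 7 = 1.9143%
Population σ = √[Σ(r − μ)² / 7] = √[26.4886 / 7] = √3.7841 = 1.9453%
Sharpe = (μ − rf) / σ = (1.9143 − 0.24) / 1.9453 = 1.6743 / 1.9453 = 0.8607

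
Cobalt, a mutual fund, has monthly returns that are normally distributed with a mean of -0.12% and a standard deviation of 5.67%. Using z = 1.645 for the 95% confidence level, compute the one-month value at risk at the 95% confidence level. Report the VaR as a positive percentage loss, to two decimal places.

VaR (as % loss) = −(μ − z·σ) = −(-0.12% − 1.645 × 5.67%) = −(-9.44715%) = 9.44715%

9.45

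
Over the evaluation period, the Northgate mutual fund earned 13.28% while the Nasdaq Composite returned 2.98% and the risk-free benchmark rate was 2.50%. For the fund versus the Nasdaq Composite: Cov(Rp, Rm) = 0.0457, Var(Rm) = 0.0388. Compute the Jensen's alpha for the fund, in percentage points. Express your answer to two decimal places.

10.21

β = Cov / Var = 0.0457 / 0.0388 = 1.1778
E[R] = Rf + β(Rm − Rf) = 2.50% + 1.1778 × (2.98% − 2.50%) = 3.0653%
α = Rp − E[R] = 13.28% − 3.0653% = 10.2147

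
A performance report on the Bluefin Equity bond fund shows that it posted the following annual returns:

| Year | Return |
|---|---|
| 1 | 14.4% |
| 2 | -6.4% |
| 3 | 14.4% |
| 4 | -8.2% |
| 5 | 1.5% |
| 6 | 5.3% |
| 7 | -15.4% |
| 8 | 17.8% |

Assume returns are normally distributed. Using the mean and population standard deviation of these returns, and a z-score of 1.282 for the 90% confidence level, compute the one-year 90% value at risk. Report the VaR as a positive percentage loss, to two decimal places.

11.68

r̄ = (14.4 − 6.4 + 14.4 − 8.2 + 1.5 + 5.3 − 15.4 + 17.8) / 8 = 2.9250%
Population σ = √[Σ(r − r̄)² / 8] = √[1038.8150 / 8] = √129.8519 = 11.3953%
VaR = −(r̄ − z·σ) = −(2.9250 − 1.282 × 11.3953) = −(-11.6838) = 11.6838%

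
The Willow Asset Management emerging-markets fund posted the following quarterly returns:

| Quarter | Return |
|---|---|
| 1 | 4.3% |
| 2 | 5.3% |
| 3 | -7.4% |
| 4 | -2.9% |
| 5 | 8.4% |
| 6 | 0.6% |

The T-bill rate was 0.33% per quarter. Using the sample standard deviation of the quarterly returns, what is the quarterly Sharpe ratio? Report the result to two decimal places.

0.18

Mean return r̄ = 8.30 / 6 = 1.3833%
Sample σ = √[Σ(r − r̄)² / 5] = √[169.1883 / 5] = √33.8377 = 5.8170%
Sharpe = (r̄ − rf) / σ = (1.3833 − 0.33) / 5.8170 = 1.0533 / 5.8170 = 0.1811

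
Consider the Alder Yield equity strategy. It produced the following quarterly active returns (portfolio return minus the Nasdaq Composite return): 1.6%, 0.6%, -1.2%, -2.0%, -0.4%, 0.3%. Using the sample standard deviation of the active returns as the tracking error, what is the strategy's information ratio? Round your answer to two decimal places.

r̄ = (1.6 + 0.6 − 1.2 − 2 − 0.4 + 0.3) / 6 = -1.10 / 6 = -0.1833%
Sample σ = √[Σ(r − r̄)² / 5] = √[8.4083 / 5] = √1.6817 = 1.2968%
IR = r̄ / tracking error = -0.1833 / 1.2968 = -0.1413

-0.14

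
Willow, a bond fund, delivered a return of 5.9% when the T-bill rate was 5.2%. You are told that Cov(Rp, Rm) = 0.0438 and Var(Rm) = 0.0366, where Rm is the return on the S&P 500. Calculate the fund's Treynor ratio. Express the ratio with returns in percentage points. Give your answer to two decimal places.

0.58

β = Cov / Var = 0.0438 / 0.0366 = 1.1967
Treynor = (Rp − Rf) / β = (5.9% − 5.2%) / 1.1967 = 0.70 / 1.1967 = 0.5849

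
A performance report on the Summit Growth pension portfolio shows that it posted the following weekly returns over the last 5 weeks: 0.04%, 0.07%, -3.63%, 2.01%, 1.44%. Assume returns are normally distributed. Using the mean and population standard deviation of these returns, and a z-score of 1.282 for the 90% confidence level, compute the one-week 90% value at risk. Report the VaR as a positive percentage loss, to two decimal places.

2.53

r̄ = (0.04 + 0.07 − 3.63 + 2.01 + 1.44) / 5 = -0.0140%
Σ(r − r̄)² = (0.04 − (-0.0140))² + (0.07 − (-0.0140))² + … = 19.2961
population σ = √(19.2961 / 5) = √3.8592 = 1.9645%
VaR = −(r̄ − z·σ) = −(-0.0140 − 1.282 × 1.9645) = −(-2.5325) = 2.5325%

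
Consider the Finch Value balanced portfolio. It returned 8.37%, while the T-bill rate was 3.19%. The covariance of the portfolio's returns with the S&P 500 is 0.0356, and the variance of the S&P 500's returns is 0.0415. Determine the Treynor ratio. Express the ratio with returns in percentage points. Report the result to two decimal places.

6.04

β = Cov / Var = 0.0356 / 0.0415 = 0.8578
Treynor = (Rp − Rf) / β = (8.37% − 3.19%) / 0.8578 = 5.18 / 0.8578 = 6.0387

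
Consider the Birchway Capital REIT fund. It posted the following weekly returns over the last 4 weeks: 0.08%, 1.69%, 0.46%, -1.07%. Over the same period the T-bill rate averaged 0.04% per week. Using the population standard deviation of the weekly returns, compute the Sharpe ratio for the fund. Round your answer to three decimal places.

0.254

r̄ = (0.08 + 1.69 + 0.46 − 1.07) / 4 = 0.2900%
Σ(r − r̄)² = (0.08 − 0.2900)² + (1.69 − 0.2900)² + (0.46 − 0.2900)² + … = 3.8826
σ = √[3.8826 / 4] = 0.9852%
Sharpe = (r̄ − rf) / σ = (0.2900 − 0.04) / 0.9852 = 0.2500 / 0.9852 = 0.2538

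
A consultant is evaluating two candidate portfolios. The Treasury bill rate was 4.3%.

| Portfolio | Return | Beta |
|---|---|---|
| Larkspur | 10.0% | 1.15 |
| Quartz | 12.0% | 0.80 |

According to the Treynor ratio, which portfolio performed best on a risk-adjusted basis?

Larkspur: Treynor = (10.0% − 4.3%) / 1.15 = 4.957
Quartz: Treynor = (12.0% − 4.3%) / 0.80 = 9.625
Highest: Quartz (9.625).

Quartz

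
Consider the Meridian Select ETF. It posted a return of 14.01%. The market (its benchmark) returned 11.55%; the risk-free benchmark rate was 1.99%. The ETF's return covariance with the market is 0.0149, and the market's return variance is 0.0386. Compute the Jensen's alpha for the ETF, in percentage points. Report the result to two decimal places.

β = Cov / Var = 0.0149 / 0.0386 = 0.3860
E[R] = Rf + β(Rm − Rf) = 1.99% + 0.3860 × (11.55% − 1.99%) = 5.6802%
α = Rp − E[R] = 14.01% − 5.6802% = 8.3298

8.33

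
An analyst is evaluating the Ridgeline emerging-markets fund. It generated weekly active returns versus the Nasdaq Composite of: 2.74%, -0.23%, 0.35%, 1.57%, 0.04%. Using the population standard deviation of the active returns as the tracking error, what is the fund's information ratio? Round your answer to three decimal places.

0.806

Mean return r̄ = 4.470 / 5 = 0.8940%
Σ(r − r̄)² = (2.74 − 0.8940)² + (-0.23 − 0.8940)² + (0.35 − 0.8940)² + … = 6.1533
population σ = √(6.1533 / 5) = √1.2307 = 1.1094%
IR = r̄ / tracking error = 0.8940 / 1.1094 = 0.8058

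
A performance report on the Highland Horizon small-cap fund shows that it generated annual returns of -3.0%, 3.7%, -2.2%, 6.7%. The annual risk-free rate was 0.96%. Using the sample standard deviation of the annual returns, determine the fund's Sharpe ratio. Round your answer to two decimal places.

0.07

μ = (-3 + 3.7 − 2.2 + 6.7) / 4 = 5.20 / 4 = 1.3000%
Sample std dev = √[65.6600 / 3] = 4.6783%
Sharpe = (μ − rf) / σ = (1.3000 − 0.96) / 4.6783 = 0.3400 / 4.6783 = 0.0727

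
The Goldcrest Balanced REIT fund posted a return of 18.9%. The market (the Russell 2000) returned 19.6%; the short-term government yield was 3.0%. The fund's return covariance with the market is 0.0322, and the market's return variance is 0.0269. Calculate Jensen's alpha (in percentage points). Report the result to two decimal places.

β = Cov / Var = 0.0322 / 0.0269 = 1.1970
E[R] = Rf + β(Rm − Rf) = 3.0% + 1.1970 × (19.6% − 3.0%) = 22.8702%
α = Rp − E[R] = 18.9% − 22.8702% = -3.9702

-3.97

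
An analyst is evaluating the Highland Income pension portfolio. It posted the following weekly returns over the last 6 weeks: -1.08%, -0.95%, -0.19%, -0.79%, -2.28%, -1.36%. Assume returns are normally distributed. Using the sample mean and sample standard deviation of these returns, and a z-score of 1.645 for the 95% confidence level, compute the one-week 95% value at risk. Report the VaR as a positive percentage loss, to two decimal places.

2.25

r̄ = (-1.08 − 0.95 − 0.19 − 0.79 − 2.28 − 1.36) / 6 = -6.650 / 6 = -1.1083%
Σ(r − r̄)² = 2.4067; sample σ = √(2.4067/5) = 0.6938%
VaR = −(r̄ − z·σ) = −(-1.1083 − 1.645 × 0.6938) = −(-2.2496) = 2.2496%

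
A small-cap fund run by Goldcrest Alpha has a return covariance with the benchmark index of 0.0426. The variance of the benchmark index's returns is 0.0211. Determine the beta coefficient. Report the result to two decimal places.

β = Cov(Rp, Rm) / Var(Rm) = 0.0426 / 0.0211 = 2.0190

2.02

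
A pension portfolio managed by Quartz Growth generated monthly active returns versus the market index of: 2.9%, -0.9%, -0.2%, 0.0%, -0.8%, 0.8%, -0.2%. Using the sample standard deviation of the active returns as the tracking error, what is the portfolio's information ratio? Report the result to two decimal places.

Mean return r̄ = 1.60 / 7 = 0.2286%
Σ(r − r̄)² = (2.9 − 0.2286)² + (-0.9 − 0.2286)² + (-0.2 − 0.2286)² + … = 10.2143
σ = √[10.2143 / 6] = 1.3048%
IR = r̄ / tracking error = 0.2286 / 1.3048 = 0.1752

0.18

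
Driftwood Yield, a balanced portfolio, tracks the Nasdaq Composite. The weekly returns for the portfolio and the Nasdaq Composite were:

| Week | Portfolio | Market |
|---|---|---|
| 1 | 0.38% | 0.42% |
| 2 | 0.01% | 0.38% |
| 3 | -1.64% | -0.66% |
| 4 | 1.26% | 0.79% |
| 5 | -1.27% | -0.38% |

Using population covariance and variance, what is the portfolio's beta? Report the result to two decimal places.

r̄p = -0.2520%,  r̄m = 0.1100%
Cov = Σ(rp − r̄p)(rm − r̄m) / 5 = 0.5725
Var(rm) = Σ(rm − r̄m)² / 5 = 0.2929
β = Cov / Var = 0.5725 / 0.2929 = 1.9546

1.95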